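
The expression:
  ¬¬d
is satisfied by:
  {d: True}


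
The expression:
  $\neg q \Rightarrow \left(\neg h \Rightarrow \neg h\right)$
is always true.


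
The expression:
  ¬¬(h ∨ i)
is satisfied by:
  {i: True, h: True}
  {i: True, h: False}
  {h: True, i: False}


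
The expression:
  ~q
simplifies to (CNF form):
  ~q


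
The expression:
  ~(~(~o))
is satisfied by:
  {o: False}


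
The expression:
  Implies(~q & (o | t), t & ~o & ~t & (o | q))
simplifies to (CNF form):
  (q | ~o) & (q | ~t)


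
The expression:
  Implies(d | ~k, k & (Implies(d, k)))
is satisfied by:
  {k: True}


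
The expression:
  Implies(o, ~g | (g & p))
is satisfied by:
  {p: True, g: False, o: False}
  {g: False, o: False, p: False}
  {o: True, p: True, g: False}
  {o: True, g: False, p: False}
  {p: True, g: True, o: False}
  {g: True, p: False, o: False}
  {o: True, g: True, p: True}


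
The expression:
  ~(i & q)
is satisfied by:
  {q: False, i: False}
  {i: True, q: False}
  {q: True, i: False}


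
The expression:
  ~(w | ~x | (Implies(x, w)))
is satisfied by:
  {x: True, w: False}


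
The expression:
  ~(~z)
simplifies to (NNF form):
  z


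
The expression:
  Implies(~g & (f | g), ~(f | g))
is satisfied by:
  {g: True, f: False}
  {f: False, g: False}
  {f: True, g: True}


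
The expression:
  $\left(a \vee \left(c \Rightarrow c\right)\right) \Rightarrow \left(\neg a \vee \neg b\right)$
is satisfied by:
  {a: False, b: False}
  {b: True, a: False}
  {a: True, b: False}


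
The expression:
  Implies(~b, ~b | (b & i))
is always true.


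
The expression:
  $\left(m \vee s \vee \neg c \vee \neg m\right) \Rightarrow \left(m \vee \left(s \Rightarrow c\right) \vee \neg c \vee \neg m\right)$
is always true.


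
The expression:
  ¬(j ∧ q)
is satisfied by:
  {q: False, j: False}
  {j: True, q: False}
  {q: True, j: False}


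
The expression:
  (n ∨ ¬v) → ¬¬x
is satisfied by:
  {x: True, v: True, n: False}
  {x: True, n: False, v: False}
  {x: True, v: True, n: True}
  {x: True, n: True, v: False}
  {v: True, n: False, x: False}


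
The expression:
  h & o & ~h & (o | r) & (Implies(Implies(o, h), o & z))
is never true.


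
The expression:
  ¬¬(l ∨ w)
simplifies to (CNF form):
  l ∨ w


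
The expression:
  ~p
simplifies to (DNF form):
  ~p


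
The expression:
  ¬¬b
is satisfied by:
  {b: True}


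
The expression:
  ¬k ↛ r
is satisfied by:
  {r: False, k: False}


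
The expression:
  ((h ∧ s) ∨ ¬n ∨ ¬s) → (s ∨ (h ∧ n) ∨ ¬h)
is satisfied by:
  {n: True, s: True, h: False}
  {n: True, h: False, s: False}
  {s: True, h: False, n: False}
  {s: False, h: False, n: False}
  {n: True, s: True, h: True}
  {n: True, h: True, s: False}
  {s: True, h: True, n: False}


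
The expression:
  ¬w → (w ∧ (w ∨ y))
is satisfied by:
  {w: True}


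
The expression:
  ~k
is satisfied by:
  {k: False}


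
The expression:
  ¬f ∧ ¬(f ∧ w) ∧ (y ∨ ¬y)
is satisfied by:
  {f: False}


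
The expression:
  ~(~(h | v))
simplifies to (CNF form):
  h | v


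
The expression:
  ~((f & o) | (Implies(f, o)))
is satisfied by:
  {f: True, o: False}


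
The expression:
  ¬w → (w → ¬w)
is always true.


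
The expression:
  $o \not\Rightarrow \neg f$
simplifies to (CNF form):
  $f \wedge o$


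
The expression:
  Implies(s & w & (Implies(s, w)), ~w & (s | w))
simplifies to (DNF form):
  ~s | ~w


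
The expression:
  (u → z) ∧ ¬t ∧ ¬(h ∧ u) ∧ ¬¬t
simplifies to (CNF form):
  False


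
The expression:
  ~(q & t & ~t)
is always true.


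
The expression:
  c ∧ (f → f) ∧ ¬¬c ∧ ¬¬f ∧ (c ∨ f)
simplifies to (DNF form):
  c ∧ f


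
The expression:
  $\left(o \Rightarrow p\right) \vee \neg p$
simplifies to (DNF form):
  $\text{True}$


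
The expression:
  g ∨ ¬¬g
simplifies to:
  g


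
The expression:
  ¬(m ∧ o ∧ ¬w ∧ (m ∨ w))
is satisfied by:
  {w: True, m: False, o: False}
  {m: False, o: False, w: False}
  {w: True, o: True, m: False}
  {o: True, m: False, w: False}
  {w: True, m: True, o: False}
  {m: True, w: False, o: False}
  {w: True, o: True, m: True}


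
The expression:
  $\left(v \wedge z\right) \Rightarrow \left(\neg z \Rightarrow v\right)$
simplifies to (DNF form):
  $\text{True}$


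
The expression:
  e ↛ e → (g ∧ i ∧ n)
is always true.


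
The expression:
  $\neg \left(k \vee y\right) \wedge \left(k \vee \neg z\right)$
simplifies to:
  $\neg k \wedge \neg y \wedge \neg z$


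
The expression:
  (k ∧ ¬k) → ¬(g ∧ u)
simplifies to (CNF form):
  True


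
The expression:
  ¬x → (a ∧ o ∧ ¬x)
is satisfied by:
  {a: True, x: True, o: True}
  {a: True, x: True, o: False}
  {x: True, o: True, a: False}
  {x: True, o: False, a: False}
  {a: True, o: True, x: False}


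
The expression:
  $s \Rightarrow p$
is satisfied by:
  {p: True, s: False}
  {s: False, p: False}
  {s: True, p: True}


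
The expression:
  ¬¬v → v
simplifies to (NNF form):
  True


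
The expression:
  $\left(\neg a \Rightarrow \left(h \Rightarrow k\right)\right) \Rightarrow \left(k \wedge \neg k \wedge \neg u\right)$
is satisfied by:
  {h: True, k: False, a: False}


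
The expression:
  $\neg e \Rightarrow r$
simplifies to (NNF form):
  $e \vee r$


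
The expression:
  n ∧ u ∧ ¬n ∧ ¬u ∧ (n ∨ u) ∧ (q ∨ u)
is never true.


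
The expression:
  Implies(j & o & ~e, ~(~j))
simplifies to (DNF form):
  True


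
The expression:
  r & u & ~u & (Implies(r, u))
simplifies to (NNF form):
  False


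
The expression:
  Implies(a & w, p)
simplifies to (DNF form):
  p | ~a | ~w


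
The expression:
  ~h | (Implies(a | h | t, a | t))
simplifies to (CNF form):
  a | t | ~h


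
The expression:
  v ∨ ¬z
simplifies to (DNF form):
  v ∨ ¬z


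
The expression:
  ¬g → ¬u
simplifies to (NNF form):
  g ∨ ¬u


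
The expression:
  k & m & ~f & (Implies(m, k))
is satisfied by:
  {m: True, k: True, f: False}


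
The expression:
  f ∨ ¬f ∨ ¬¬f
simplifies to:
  True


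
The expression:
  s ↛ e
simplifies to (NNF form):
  s ∧ ¬e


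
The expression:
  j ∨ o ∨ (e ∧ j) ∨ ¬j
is always true.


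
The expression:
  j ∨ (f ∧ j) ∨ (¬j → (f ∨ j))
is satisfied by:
  {f: True, j: True}
  {f: True, j: False}
  {j: True, f: False}


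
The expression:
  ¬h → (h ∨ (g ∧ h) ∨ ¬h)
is always true.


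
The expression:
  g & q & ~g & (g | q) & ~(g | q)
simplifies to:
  False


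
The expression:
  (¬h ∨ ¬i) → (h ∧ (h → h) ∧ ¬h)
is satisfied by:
  {h: True, i: True}


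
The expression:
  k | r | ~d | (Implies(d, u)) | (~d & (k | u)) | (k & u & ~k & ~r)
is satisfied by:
  {r: True, k: True, u: True, d: False}
  {r: True, k: True, u: False, d: False}
  {r: True, u: True, k: False, d: False}
  {r: True, u: False, k: False, d: False}
  {k: True, u: True, r: False, d: False}
  {k: True, r: False, u: False, d: False}
  {k: False, u: True, r: False, d: False}
  {k: False, r: False, u: False, d: False}
  {r: True, d: True, k: True, u: True}
  {r: True, d: True, k: True, u: False}
  {r: True, d: True, u: True, k: False}
  {r: True, d: True, u: False, k: False}
  {d: True, k: True, u: True, r: False}
  {d: True, k: True, u: False, r: False}
  {d: True, u: True, k: False, r: False}


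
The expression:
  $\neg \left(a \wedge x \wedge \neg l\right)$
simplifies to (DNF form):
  $l \vee \neg a \vee \neg x$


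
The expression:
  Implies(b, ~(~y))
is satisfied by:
  {y: True, b: False}
  {b: False, y: False}
  {b: True, y: True}


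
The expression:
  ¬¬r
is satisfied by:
  {r: True}


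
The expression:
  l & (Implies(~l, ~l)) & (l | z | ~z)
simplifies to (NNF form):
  l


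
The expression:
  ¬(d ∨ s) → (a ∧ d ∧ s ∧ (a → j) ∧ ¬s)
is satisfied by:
  {d: True, s: True}
  {d: True, s: False}
  {s: True, d: False}


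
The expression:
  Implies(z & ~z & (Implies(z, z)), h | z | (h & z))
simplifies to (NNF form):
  True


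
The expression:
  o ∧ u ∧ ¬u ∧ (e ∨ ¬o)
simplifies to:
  False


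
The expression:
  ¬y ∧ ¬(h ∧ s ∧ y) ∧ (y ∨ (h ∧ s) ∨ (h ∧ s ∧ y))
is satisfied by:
  {h: True, s: True, y: False}


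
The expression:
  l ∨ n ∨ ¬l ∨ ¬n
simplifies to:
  True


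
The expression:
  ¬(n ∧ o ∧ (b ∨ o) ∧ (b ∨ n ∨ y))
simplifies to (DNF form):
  ¬n ∨ ¬o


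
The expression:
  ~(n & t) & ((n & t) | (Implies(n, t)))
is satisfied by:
  {n: False}


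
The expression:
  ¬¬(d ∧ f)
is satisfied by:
  {d: True, f: True}


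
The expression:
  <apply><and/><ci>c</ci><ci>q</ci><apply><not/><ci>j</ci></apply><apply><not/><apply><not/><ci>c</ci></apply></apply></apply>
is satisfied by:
  {c: True, q: True, j: False}


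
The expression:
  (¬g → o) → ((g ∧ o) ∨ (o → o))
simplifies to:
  True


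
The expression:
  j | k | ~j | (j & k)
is always true.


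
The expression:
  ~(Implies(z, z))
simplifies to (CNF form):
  False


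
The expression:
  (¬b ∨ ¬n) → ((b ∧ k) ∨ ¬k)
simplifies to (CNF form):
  b ∨ ¬k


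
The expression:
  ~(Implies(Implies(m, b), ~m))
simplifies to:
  b & m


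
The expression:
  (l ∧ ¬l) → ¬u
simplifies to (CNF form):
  True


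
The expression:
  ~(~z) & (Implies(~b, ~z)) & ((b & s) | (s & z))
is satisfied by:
  {z: True, b: True, s: True}


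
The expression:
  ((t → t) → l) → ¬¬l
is always true.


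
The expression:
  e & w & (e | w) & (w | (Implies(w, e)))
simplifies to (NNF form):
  e & w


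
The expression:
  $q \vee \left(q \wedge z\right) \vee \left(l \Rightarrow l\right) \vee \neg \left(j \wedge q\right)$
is always true.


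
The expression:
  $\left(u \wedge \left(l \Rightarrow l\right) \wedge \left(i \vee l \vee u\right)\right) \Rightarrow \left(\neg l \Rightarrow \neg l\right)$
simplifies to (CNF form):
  $\text{True}$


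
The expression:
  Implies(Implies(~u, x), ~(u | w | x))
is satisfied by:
  {x: False, u: False}


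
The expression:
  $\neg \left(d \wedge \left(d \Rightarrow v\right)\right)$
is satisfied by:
  {v: False, d: False}
  {d: True, v: False}
  {v: True, d: False}


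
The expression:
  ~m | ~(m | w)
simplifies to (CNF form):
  ~m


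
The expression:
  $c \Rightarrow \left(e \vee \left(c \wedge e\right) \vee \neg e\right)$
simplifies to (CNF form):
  $\text{True}$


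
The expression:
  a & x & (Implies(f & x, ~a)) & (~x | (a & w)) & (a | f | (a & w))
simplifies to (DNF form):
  a & w & x & ~f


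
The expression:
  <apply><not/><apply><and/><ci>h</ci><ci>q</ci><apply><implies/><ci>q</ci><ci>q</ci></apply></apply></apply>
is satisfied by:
  {h: False, q: False}
  {q: True, h: False}
  {h: True, q: False}


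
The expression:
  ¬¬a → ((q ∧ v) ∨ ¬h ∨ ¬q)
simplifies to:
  v ∨ ¬a ∨ ¬h ∨ ¬q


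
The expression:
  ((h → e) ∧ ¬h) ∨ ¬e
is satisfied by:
  {h: False, e: False}
  {e: True, h: False}
  {h: True, e: False}


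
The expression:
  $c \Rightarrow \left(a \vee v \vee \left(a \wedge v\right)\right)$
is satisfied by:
  {a: True, v: True, c: False}
  {a: True, c: False, v: False}
  {v: True, c: False, a: False}
  {v: False, c: False, a: False}
  {a: True, v: True, c: True}
  {a: True, c: True, v: False}
  {v: True, c: True, a: False}


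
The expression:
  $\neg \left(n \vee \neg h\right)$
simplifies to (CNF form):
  $h \wedge \neg n$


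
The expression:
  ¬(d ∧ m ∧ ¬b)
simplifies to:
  b ∨ ¬d ∨ ¬m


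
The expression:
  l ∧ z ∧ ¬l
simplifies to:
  False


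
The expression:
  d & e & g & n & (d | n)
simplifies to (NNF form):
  d & e & g & n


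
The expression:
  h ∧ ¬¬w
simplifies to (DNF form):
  h ∧ w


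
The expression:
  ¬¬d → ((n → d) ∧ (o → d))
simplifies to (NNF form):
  True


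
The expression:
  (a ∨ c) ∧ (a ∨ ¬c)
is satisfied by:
  {a: True}


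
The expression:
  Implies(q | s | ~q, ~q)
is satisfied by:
  {q: False}


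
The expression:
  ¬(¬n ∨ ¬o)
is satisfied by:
  {o: True, n: True}


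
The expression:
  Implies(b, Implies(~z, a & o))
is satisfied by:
  {a: True, z: True, o: True, b: False}
  {a: True, z: True, o: False, b: False}
  {z: True, o: True, a: False, b: False}
  {z: True, a: False, o: False, b: False}
  {a: True, o: True, z: False, b: False}
  {a: True, o: False, z: False, b: False}
  {o: True, a: False, z: False, b: False}
  {a: False, o: False, z: False, b: False}
  {a: True, b: True, z: True, o: True}
  {a: True, b: True, z: True, o: False}
  {b: True, z: True, o: True, a: False}
  {b: True, z: True, o: False, a: False}
  {b: True, a: True, o: True, z: False}


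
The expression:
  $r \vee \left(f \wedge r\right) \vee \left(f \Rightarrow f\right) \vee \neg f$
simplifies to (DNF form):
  $\text{True}$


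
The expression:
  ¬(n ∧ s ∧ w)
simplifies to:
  ¬n ∨ ¬s ∨ ¬w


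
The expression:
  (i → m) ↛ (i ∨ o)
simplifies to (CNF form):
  ¬i ∧ ¬o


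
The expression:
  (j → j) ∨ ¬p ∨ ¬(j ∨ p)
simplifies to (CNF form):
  True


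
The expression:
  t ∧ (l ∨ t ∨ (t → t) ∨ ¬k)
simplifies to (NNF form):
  t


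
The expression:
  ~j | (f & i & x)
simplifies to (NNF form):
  ~j | (f & i & x)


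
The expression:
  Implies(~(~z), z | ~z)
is always true.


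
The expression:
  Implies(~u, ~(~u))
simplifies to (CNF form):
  u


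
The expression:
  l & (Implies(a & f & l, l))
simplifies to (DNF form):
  l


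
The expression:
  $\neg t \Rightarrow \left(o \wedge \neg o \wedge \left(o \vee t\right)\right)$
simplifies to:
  $t$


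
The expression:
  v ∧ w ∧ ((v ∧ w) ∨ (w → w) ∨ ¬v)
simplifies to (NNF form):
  v ∧ w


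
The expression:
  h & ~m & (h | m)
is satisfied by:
  {h: True, m: False}


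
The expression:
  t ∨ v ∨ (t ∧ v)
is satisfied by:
  {t: True, v: True}
  {t: True, v: False}
  {v: True, t: False}


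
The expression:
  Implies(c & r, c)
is always true.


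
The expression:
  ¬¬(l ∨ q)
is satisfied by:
  {q: True, l: True}
  {q: True, l: False}
  {l: True, q: False}


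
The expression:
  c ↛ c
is never true.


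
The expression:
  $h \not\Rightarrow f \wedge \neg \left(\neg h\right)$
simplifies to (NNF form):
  $h \wedge \neg f$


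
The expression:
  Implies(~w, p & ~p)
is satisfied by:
  {w: True}


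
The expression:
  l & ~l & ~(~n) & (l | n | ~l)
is never true.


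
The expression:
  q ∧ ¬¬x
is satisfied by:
  {x: True, q: True}


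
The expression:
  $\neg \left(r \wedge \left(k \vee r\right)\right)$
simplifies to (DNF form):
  $\neg r$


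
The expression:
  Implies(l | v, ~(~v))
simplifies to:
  v | ~l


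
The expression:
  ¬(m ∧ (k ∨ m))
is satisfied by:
  {m: False}


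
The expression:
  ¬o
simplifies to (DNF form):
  ¬o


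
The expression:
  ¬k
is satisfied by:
  {k: False}


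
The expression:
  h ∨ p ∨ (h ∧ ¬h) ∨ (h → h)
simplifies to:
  True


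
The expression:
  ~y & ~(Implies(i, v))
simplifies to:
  i & ~v & ~y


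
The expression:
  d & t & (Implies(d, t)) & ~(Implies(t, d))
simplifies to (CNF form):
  False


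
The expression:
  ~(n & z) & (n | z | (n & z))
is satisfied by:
  {n: True, z: False}
  {z: True, n: False}


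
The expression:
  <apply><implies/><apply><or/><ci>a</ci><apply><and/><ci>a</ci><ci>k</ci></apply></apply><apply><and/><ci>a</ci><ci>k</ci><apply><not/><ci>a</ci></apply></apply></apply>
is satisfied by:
  {a: False}


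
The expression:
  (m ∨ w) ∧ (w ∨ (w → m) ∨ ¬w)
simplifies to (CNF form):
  m ∨ w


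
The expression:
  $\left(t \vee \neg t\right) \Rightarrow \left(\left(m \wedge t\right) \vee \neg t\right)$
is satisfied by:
  {m: True, t: False}
  {t: False, m: False}
  {t: True, m: True}


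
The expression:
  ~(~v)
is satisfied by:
  {v: True}


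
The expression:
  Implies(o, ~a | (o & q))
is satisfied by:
  {q: True, o: False, a: False}
  {o: False, a: False, q: False}
  {a: True, q: True, o: False}
  {a: True, o: False, q: False}
  {q: True, o: True, a: False}
  {o: True, q: False, a: False}
  {a: True, o: True, q: True}


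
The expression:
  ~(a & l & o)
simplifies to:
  ~a | ~l | ~o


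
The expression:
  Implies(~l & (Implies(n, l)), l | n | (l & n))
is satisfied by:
  {n: True, l: True}
  {n: True, l: False}
  {l: True, n: False}


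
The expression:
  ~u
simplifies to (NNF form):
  ~u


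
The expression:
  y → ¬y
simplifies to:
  ¬y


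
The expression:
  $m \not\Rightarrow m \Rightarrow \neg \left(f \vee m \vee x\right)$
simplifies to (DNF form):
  $\text{True}$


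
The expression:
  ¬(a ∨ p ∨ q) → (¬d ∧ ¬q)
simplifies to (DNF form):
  a ∨ p ∨ q ∨ ¬d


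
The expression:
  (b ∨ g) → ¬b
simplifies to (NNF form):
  ¬b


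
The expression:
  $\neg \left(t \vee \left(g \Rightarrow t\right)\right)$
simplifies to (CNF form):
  $g \wedge \neg t$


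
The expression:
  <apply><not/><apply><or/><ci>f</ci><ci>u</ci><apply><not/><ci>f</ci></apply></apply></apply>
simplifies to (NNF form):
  <false/>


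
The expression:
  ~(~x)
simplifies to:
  x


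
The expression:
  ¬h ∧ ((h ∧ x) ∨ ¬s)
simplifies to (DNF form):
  ¬h ∧ ¬s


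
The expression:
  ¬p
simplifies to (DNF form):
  ¬p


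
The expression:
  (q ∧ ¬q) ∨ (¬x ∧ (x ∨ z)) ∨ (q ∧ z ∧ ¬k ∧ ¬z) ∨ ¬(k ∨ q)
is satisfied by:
  {z: True, k: False, x: False, q: False}
  {z: False, k: False, x: False, q: False}
  {z: True, q: True, k: False, x: False}
  {z: True, x: True, q: False, k: False}
  {x: True, q: False, k: False, z: False}
  {z: True, k: True, q: False, x: False}
  {q: True, z: True, k: True, x: False}


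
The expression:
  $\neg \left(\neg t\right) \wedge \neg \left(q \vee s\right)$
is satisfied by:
  {t: True, q: False, s: False}


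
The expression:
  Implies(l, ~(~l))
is always true.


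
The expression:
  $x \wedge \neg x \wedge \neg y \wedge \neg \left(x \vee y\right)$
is never true.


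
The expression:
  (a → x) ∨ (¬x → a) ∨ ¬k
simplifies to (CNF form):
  True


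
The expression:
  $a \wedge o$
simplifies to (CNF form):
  $a \wedge o$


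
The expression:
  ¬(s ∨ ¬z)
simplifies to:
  z ∧ ¬s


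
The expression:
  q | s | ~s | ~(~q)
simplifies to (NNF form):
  True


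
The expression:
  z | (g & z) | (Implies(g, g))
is always true.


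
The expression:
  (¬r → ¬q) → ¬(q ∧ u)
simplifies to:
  ¬q ∨ ¬r ∨ ¬u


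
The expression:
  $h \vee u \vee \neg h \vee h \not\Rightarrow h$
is always true.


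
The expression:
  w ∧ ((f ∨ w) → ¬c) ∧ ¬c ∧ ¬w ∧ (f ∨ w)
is never true.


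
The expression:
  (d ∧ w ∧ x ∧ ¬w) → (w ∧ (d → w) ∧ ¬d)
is always true.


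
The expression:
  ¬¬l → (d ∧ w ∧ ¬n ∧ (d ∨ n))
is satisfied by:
  {d: True, w: True, l: False, n: False}
  {d: True, w: False, l: False, n: False}
  {w: True, n: False, d: False, l: False}
  {n: False, w: False, d: False, l: False}
  {n: True, d: True, w: True, l: False}
  {n: True, d: True, w: False, l: False}
  {n: True, w: True, d: False, l: False}
  {n: True, w: False, d: False, l: False}
  {l: True, d: True, w: True, n: False}


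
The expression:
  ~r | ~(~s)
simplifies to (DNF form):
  s | ~r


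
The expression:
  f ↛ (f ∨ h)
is never true.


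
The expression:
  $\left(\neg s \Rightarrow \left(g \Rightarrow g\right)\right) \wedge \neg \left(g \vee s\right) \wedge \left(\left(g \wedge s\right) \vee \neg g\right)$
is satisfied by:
  {g: False, s: False}


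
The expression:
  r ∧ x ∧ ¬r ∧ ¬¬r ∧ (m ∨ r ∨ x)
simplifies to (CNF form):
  False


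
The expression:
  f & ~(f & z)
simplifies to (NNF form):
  f & ~z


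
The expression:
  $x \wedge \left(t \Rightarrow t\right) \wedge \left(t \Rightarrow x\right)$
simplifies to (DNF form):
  $x$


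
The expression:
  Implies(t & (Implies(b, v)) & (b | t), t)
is always true.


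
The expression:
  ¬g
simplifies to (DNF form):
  ¬g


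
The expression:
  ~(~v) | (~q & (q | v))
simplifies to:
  v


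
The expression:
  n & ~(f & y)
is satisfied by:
  {n: True, y: False, f: False}
  {f: True, n: True, y: False}
  {y: True, n: True, f: False}


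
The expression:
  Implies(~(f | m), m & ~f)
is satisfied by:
  {m: True, f: True}
  {m: True, f: False}
  {f: True, m: False}


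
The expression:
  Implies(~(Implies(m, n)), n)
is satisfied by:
  {n: True, m: False}
  {m: False, n: False}
  {m: True, n: True}


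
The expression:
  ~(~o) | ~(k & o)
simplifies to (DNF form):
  True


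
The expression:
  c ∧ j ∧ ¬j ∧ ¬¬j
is never true.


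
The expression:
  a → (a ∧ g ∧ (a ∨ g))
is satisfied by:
  {g: True, a: False}
  {a: False, g: False}
  {a: True, g: True}


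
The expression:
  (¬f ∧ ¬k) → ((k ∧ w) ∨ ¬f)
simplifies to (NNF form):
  True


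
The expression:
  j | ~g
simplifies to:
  j | ~g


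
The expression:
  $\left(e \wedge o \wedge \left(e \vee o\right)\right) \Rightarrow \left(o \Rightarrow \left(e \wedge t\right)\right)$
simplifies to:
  $t \vee \neg e \vee \neg o$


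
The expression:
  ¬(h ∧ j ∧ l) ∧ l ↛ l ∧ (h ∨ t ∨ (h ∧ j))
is never true.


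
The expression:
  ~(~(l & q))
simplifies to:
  l & q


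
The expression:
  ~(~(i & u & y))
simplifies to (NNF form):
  i & u & y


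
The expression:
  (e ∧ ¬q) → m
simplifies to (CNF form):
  m ∨ q ∨ ¬e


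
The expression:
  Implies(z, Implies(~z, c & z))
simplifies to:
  True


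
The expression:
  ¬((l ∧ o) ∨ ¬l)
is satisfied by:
  {l: True, o: False}


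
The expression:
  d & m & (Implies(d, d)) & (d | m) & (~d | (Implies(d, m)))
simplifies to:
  d & m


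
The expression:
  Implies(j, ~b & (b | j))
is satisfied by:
  {b: False, j: False}
  {j: True, b: False}
  {b: True, j: False}


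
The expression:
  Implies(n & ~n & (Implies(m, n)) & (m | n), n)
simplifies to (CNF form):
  True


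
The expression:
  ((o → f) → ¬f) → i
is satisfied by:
  {i: True, f: True}
  {i: True, f: False}
  {f: True, i: False}


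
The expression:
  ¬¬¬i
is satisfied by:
  {i: False}


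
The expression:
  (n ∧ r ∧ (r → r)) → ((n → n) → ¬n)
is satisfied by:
  {n: False, r: False}
  {r: True, n: False}
  {n: True, r: False}


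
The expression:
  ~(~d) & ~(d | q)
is never true.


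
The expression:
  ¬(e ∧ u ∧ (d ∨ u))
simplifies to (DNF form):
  ¬e ∨ ¬u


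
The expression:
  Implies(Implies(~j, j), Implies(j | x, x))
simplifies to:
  x | ~j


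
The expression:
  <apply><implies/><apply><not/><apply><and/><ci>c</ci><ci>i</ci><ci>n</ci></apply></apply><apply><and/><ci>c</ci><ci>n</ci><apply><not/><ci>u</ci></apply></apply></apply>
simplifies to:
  <apply><and/><ci>c</ci><ci>n</ci><apply><or/><ci>i</ci><apply><not/><ci>u</ci></apply></apply></apply>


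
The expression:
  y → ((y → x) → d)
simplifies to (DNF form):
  d ∨ ¬x ∨ ¬y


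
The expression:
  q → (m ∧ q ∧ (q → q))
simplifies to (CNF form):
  m ∨ ¬q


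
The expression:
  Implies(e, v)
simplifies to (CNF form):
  v | ~e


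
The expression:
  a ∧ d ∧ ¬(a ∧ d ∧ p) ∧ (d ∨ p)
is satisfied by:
  {a: True, d: True, p: False}


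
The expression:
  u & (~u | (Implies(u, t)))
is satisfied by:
  {t: True, u: True}


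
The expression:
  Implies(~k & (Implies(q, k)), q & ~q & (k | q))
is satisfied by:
  {k: True, q: True}
  {k: True, q: False}
  {q: True, k: False}


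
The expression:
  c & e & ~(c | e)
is never true.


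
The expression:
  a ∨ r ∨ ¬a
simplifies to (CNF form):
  True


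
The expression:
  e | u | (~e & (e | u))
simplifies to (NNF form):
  e | u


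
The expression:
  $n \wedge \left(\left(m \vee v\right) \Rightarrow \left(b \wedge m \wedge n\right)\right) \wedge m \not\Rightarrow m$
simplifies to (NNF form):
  $\text{False}$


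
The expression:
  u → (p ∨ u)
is always true.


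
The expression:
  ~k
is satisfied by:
  {k: False}


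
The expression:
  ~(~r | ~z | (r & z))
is never true.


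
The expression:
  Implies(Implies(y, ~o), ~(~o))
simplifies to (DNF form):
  o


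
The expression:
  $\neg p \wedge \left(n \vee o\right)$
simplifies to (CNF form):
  $\neg p \wedge \left(n \vee o\right)$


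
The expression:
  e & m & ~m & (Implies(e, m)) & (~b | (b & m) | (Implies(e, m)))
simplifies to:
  False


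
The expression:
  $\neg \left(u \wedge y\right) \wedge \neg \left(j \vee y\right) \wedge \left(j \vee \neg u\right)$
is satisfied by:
  {u: False, y: False, j: False}


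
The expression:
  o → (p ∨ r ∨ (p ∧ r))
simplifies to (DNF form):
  p ∨ r ∨ ¬o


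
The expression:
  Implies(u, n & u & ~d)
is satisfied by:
  {n: True, d: False, u: False}
  {d: False, u: False, n: False}
  {n: True, d: True, u: False}
  {d: True, n: False, u: False}
  {u: True, n: True, d: False}


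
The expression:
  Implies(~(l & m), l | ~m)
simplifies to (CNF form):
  l | ~m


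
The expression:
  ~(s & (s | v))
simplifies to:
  ~s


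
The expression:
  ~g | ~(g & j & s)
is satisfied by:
  {s: False, g: False, j: False}
  {j: True, s: False, g: False}
  {g: True, s: False, j: False}
  {j: True, g: True, s: False}
  {s: True, j: False, g: False}
  {j: True, s: True, g: False}
  {g: True, s: True, j: False}


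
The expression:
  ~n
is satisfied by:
  {n: False}


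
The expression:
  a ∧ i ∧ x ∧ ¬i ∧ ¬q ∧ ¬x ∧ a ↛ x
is never true.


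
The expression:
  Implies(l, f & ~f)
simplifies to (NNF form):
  ~l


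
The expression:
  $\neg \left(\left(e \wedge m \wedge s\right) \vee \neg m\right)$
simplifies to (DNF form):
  $\left(m \wedge \neg e\right) \vee \left(m \wedge \neg s\right)$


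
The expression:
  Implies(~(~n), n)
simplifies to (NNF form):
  True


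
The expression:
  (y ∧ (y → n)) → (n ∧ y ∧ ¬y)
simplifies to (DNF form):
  ¬n ∨ ¬y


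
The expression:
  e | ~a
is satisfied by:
  {e: True, a: False}
  {a: False, e: False}
  {a: True, e: True}


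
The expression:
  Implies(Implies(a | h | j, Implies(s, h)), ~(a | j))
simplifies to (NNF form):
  (s | ~a) & (s | ~j) & (~a | ~h) & (~h | ~j)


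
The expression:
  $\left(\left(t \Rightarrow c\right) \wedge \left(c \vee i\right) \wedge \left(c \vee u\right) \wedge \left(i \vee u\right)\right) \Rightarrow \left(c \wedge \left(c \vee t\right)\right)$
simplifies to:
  $c \vee t \vee \neg i \vee \neg u$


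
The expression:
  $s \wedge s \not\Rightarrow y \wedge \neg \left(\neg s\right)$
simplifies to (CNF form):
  $s \wedge \neg y$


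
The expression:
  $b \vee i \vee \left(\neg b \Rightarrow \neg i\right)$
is always true.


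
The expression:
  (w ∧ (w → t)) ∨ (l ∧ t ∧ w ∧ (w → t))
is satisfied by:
  {t: True, w: True}


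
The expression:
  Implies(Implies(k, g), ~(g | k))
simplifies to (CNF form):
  ~g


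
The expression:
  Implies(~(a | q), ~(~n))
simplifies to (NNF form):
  a | n | q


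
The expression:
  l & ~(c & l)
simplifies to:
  l & ~c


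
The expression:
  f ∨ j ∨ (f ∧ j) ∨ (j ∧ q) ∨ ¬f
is always true.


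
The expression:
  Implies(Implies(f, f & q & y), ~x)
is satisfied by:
  {f: True, y: False, q: False, x: False}
  {f: True, q: True, y: False, x: False}
  {f: True, y: True, q: False, x: False}
  {f: True, q: True, y: True, x: False}
  {f: False, y: False, q: False, x: False}
  {q: True, f: False, y: False, x: False}
  {y: True, f: False, q: False, x: False}
  {q: True, y: True, f: False, x: False}
  {x: True, f: True, y: False, q: False}
  {x: True, q: True, f: True, y: False}
  {x: True, f: True, y: True, q: False}


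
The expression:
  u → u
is always true.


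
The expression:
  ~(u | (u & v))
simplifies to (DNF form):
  ~u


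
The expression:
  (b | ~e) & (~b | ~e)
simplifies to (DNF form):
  ~e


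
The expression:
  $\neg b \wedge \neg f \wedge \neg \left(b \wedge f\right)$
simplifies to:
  $\neg b \wedge \neg f$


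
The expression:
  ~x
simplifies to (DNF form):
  ~x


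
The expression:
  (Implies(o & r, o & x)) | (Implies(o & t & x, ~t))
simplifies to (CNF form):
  True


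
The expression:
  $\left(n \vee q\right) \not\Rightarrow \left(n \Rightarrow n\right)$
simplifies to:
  $\text{False}$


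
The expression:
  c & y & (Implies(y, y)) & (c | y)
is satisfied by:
  {c: True, y: True}


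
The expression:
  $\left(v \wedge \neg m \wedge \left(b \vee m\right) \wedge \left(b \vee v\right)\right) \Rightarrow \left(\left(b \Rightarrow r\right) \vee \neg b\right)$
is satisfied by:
  {r: True, m: True, v: False, b: False}
  {r: True, v: False, m: False, b: False}
  {m: True, r: False, v: False, b: False}
  {r: False, v: False, m: False, b: False}
  {b: True, r: True, m: True, v: False}
  {b: True, r: True, v: False, m: False}
  {b: True, m: True, r: False, v: False}
  {b: True, r: False, v: False, m: False}
  {r: True, v: True, m: True, b: False}
  {r: True, v: True, b: False, m: False}
  {v: True, m: True, b: False, r: False}
  {v: True, b: False, m: False, r: False}
  {r: True, v: True, b: True, m: True}
  {r: True, v: True, b: True, m: False}
  {v: True, b: True, m: True, r: False}


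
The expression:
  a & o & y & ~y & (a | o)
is never true.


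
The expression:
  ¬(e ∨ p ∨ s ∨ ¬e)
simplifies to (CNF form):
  False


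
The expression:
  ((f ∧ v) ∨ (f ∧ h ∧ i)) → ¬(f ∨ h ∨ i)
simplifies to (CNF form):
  (¬f ∨ ¬v) ∧ (¬f ∨ ¬h ∨ ¬i) ∧ (¬f ∨ ¬h ∨ ¬v) ∧ (¬f ∨ ¬i ∨ ¬v)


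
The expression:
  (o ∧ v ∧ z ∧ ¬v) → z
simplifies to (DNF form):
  True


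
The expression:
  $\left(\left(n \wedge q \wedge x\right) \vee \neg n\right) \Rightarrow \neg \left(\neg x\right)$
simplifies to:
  $n \vee x$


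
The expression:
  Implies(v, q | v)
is always true.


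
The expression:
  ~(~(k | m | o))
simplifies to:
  k | m | o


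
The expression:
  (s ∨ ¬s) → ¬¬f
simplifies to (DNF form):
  f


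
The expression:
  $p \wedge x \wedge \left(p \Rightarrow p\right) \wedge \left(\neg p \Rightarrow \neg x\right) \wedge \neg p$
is never true.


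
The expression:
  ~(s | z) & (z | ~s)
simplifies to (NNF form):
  ~s & ~z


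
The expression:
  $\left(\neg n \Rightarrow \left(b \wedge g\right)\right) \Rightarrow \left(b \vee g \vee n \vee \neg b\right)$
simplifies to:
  $\text{True}$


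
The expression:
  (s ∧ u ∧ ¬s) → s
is always true.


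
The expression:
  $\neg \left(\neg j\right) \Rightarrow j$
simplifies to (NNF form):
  $\text{True}$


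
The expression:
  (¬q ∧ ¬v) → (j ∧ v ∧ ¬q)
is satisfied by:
  {q: True, v: True}
  {q: True, v: False}
  {v: True, q: False}


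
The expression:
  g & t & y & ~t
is never true.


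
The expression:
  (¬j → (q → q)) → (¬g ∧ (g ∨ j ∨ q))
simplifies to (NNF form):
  ¬g ∧ (j ∨ q)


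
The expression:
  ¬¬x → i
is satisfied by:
  {i: True, x: False}
  {x: False, i: False}
  {x: True, i: True}


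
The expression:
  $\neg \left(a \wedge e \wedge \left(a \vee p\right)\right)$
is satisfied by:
  {e: False, a: False}
  {a: True, e: False}
  {e: True, a: False}


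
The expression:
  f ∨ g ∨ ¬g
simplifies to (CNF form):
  True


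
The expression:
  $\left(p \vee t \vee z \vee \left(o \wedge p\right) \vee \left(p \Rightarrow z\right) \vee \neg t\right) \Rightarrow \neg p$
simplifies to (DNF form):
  $\neg p$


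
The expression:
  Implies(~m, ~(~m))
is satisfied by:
  {m: True}


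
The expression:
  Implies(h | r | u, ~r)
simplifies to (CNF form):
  ~r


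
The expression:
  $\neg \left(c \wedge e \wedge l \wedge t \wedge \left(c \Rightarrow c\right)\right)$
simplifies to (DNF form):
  $\neg c \vee \neg e \vee \neg l \vee \neg t$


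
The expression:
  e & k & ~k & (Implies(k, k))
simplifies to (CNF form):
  False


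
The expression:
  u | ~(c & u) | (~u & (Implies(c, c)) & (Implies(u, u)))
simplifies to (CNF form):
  True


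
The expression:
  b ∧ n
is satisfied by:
  {b: True, n: True}


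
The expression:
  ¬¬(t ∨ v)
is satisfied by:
  {t: True, v: True}
  {t: True, v: False}
  {v: True, t: False}


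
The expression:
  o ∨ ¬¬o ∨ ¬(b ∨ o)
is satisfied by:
  {o: True, b: False}
  {b: False, o: False}
  {b: True, o: True}


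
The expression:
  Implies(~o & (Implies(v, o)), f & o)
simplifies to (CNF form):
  o | v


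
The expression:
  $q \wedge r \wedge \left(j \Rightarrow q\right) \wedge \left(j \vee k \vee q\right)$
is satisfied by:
  {r: True, q: True}


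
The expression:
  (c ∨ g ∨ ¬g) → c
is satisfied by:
  {c: True}


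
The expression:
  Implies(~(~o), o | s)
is always true.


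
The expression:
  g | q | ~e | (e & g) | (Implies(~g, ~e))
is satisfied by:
  {q: True, g: True, e: False}
  {q: True, e: False, g: False}
  {g: True, e: False, q: False}
  {g: False, e: False, q: False}
  {q: True, g: True, e: True}
  {q: True, e: True, g: False}
  {g: True, e: True, q: False}


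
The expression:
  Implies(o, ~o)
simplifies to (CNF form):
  ~o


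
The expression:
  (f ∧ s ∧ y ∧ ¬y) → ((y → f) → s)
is always true.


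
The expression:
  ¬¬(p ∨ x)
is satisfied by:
  {x: True, p: True}
  {x: True, p: False}
  {p: True, x: False}


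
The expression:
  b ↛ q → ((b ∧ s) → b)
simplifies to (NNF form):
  True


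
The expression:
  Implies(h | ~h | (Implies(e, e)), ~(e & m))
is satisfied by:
  {m: False, e: False}
  {e: True, m: False}
  {m: True, e: False}


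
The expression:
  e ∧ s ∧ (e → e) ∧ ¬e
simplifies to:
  False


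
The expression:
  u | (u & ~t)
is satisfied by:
  {u: True}


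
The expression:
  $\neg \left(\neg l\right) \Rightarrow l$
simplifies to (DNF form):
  $\text{True}$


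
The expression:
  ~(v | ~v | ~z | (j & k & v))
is never true.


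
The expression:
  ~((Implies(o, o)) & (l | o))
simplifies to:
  ~l & ~o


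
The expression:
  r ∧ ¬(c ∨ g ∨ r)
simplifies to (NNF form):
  False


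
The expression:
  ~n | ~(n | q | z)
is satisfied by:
  {n: False}


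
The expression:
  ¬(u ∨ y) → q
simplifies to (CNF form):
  q ∨ u ∨ y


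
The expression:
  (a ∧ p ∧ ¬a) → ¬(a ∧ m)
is always true.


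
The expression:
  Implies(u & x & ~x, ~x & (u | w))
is always true.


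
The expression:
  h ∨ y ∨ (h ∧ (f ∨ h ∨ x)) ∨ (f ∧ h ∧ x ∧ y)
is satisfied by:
  {y: True, h: True}
  {y: True, h: False}
  {h: True, y: False}


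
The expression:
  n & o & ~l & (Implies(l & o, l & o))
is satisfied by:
  {o: True, n: True, l: False}


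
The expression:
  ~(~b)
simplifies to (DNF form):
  b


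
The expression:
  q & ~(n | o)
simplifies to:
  q & ~n & ~o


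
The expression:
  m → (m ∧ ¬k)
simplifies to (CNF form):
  ¬k ∨ ¬m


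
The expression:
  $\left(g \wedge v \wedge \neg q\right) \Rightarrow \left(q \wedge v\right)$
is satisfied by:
  {q: True, g: False, v: False}
  {g: False, v: False, q: False}
  {q: True, v: True, g: False}
  {v: True, g: False, q: False}
  {q: True, g: True, v: False}
  {g: True, q: False, v: False}
  {q: True, v: True, g: True}


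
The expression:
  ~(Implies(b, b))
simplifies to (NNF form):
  False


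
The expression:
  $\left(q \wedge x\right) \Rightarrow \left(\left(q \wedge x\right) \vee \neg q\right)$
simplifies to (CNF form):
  $\text{True}$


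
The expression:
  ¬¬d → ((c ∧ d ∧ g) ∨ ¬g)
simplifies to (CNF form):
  c ∨ ¬d ∨ ¬g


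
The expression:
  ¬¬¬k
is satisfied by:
  {k: False}


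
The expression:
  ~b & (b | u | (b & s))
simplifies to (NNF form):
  u & ~b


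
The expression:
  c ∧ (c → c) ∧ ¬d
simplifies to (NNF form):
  c ∧ ¬d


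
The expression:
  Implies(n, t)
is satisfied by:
  {t: True, n: False}
  {n: False, t: False}
  {n: True, t: True}


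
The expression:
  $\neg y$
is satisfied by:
  {y: False}


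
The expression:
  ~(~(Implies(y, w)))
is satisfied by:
  {w: True, y: False}
  {y: False, w: False}
  {y: True, w: True}


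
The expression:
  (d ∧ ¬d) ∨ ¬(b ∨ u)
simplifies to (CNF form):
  ¬b ∧ ¬u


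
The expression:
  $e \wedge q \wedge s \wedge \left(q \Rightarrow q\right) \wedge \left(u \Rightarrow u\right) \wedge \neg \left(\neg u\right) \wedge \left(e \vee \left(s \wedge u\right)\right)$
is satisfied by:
  {e: True, u: True, s: True, q: True}


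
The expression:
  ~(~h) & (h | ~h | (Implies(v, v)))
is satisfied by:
  {h: True}


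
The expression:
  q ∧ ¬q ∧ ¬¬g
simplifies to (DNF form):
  False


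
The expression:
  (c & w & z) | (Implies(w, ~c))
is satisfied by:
  {z: True, w: False, c: False}
  {w: False, c: False, z: False}
  {z: True, c: True, w: False}
  {c: True, w: False, z: False}
  {z: True, w: True, c: False}
  {w: True, z: False, c: False}
  {z: True, c: True, w: True}


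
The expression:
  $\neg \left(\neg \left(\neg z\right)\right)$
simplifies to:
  $\neg z$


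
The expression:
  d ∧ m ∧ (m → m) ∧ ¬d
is never true.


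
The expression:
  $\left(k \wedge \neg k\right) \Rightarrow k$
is always true.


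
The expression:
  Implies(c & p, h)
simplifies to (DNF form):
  h | ~c | ~p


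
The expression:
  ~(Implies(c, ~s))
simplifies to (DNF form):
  c & s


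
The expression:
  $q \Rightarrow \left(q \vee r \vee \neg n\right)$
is always true.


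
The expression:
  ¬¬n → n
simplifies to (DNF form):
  True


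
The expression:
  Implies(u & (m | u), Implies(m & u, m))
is always true.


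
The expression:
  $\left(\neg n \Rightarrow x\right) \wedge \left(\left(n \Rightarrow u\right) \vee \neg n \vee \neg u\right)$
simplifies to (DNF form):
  $n \vee x$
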